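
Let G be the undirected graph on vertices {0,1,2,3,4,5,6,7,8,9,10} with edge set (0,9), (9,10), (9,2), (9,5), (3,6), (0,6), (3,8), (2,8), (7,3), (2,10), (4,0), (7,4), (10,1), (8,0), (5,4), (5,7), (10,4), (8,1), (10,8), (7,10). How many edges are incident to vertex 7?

Neighbors of 7: 3, 4, 5, 10.

4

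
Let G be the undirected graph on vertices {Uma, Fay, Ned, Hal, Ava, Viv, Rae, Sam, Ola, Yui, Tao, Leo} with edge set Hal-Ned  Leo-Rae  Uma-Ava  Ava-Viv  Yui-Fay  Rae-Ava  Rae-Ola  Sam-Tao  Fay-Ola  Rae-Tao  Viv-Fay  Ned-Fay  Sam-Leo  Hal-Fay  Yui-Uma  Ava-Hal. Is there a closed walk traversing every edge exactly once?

No

Degrees: Uma:2, Fay:5, Ned:2, Hal:3, Ava:4, Viv:2, Rae:4, Sam:2, Ola:2, Yui:2, Tao:2, Leo:2
Vertices with odd degree: Fay, Hal. An Eulerian circuit requires all degrees even.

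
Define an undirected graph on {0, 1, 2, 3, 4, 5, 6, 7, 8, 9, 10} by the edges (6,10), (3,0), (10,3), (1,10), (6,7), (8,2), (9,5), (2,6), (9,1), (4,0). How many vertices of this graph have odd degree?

Degrees: 0:2, 1:2, 2:2, 3:2, 4:1, 5:1, 6:3, 7:1, 8:1, 9:2, 10:3
Odd-degree vertices: 4, 5, 6, 7, 8, 10.

6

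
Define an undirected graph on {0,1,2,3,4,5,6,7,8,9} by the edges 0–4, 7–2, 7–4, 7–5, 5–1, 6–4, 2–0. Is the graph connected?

Component: {3}
Component: {8}
Component: {9}
Component: {0, 1, 2, 4, 5, 6, 7}
There are 4 separate components, so the graph is not connected.

No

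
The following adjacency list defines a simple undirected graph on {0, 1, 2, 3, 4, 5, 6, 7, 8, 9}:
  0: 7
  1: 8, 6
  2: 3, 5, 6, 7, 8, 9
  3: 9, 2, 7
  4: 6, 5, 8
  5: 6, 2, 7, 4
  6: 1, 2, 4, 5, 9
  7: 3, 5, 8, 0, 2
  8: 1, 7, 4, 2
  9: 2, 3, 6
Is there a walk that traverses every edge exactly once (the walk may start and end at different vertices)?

Degrees: 0:1, 1:2, 2:6, 3:3, 4:3, 5:4, 6:5, 7:5, 8:4, 9:3
Odd-degree vertices: 0, 3, 4, 6, 7, 9 (6 total).
With 6 odd-degree vertices (more than two), no single trail can use every edge.

No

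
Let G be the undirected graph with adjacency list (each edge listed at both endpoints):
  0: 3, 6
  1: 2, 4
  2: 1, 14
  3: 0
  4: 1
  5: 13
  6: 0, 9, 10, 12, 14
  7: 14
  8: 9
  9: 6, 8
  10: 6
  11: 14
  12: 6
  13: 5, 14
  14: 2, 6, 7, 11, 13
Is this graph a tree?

|V| = 15, |E| = 14.
Connected and |E| = |V| - 1, which characterizes a tree.

Yes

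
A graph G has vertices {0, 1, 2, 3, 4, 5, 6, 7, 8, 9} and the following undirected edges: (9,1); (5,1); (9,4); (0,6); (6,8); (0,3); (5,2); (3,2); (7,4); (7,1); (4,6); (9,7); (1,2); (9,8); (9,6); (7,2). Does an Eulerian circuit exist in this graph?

Degrees: 0:2, 1:4, 2:4, 3:2, 4:3, 5:2, 6:4, 7:4, 8:2, 9:5
Vertices with odd degree: 4, 9. An Eulerian circuit requires all degrees even.

No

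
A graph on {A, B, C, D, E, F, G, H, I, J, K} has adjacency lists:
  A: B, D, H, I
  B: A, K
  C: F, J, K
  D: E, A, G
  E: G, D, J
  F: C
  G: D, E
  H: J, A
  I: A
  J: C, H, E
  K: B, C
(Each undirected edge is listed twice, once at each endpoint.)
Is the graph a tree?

No

The graph has 11 vertices and 13 edges.
Connected but with 13 > 10 edges, so it has a cycle and is not a tree.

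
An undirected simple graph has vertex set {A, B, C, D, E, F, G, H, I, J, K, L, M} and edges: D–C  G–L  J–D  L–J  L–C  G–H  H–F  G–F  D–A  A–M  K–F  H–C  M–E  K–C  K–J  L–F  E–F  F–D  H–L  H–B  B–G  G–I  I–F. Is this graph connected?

Yes

A breadth-first search from A visits A, D, M, F, J, C, E, I, K, H, L, G, B — all 13 vertices — so the graph is connected.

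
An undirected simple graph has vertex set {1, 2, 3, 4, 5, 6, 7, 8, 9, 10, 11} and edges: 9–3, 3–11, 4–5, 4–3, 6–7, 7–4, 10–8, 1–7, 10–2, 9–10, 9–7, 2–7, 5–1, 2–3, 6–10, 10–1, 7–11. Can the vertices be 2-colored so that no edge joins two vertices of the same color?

Partition the vertices as {3, 5, 7, 10} vs {1, 2, 4, 6, 8, 9, 11}. Each listed edge has one endpoint in each part, so the graph is bipartite.

Yes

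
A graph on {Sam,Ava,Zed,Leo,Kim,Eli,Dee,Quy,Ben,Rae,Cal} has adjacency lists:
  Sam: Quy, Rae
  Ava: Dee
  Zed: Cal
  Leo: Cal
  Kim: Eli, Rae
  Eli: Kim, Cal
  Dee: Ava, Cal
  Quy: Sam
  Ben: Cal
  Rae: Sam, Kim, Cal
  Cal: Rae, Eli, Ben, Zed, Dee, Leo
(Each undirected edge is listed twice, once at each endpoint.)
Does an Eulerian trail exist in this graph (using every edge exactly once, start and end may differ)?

Degrees: Sam:2, Ava:1, Zed:1, Leo:1, Kim:2, Eli:2, Dee:2, Quy:1, Ben:1, Rae:3, Cal:6
Odd-degree vertices: Ava, Zed, Leo, Quy, Ben, Rae (6 total).
With 6 odd-degree vertices (more than two), no single trail can use every edge.

No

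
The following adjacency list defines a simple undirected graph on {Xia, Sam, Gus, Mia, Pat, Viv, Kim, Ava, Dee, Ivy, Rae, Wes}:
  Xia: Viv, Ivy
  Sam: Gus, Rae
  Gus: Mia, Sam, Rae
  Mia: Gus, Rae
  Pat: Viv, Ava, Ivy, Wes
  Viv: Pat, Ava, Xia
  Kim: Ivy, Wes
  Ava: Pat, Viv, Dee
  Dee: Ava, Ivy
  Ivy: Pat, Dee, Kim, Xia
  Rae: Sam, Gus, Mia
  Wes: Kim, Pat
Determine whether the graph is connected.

Component: {Sam, Gus, Mia, Rae}
Component: {Xia, Pat, Viv, Kim, Ava, Dee, Ivy, Wes}
No edge joins these 2 groups, so the graph is disconnected.

No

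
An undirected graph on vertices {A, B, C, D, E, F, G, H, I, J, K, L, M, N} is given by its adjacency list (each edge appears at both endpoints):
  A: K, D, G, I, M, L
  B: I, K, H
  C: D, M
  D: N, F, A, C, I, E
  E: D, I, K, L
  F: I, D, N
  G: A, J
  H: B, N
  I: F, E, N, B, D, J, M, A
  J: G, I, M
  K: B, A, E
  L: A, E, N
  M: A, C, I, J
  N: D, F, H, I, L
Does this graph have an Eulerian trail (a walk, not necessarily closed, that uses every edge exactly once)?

No

Degrees: A:6, B:3, C:2, D:6, E:4, F:3, G:2, H:2, I:8, J:3, K:3, L:3, M:4, N:5
Odd-degree vertices: B, F, J, K, L, N (6 total).
An Eulerian trail requires 0 or 2 odd-degree vertices; here there are 6.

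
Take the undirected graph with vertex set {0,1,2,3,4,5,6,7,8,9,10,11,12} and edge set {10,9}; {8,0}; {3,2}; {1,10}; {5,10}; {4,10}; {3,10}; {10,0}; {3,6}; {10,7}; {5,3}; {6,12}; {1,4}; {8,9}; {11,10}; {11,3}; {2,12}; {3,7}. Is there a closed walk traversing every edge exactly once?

Yes

Degrees: 0:2, 1:2, 2:2, 3:6, 4:2, 5:2, 6:2, 7:2, 8:2, 9:2, 10:8, 11:2, 12:2
Every vertex has even degree and the edges form a single connected piece, so an Eulerian circuit exists.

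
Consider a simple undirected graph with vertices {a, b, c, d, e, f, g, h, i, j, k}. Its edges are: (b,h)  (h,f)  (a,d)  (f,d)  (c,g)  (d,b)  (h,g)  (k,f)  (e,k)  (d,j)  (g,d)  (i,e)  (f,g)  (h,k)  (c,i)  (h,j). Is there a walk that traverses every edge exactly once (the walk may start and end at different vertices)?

Degrees: a:1, b:2, c:2, d:5, e:2, f:4, g:4, h:5, i:2, j:2, k:3
Odd-degree vertices: a, d, h, k (4 total).
With 4 odd-degree vertices (more than two), no single trail can use every edge.

No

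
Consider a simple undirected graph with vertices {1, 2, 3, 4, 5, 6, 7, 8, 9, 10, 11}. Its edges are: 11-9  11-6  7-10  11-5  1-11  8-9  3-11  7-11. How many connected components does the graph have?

3

Component: {2}
Component: {4}
Component: {1, 3, 5, 6, 7, 8, 9, 10, 11}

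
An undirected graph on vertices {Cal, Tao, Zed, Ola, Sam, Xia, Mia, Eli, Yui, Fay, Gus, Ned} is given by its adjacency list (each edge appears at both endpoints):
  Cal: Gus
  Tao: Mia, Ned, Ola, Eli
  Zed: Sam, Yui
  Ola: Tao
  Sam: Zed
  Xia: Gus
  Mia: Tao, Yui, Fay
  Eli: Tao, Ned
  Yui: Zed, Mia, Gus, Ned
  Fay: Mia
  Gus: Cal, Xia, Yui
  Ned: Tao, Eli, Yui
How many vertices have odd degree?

8

Degrees: Cal:1, Tao:4, Zed:2, Ola:1, Sam:1, Xia:1, Mia:3, Eli:2, Yui:4, Fay:1, Gus:3, Ned:3
Odd-degree vertices: Cal, Ola, Sam, Xia, Mia, Fay, Gus, Ned.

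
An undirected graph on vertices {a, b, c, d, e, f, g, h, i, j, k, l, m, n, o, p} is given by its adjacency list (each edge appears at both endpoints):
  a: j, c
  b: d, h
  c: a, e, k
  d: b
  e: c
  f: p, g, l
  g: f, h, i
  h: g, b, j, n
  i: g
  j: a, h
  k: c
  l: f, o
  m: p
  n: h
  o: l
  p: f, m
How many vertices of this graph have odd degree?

Degrees: a:2, b:2, c:3, d:1, e:1, f:3, g:3, h:4, i:1, j:2, k:1, l:2, m:1, n:1, o:1, p:2
Odd-degree vertices: c, d, e, f, g, i, k, m, n, o.

10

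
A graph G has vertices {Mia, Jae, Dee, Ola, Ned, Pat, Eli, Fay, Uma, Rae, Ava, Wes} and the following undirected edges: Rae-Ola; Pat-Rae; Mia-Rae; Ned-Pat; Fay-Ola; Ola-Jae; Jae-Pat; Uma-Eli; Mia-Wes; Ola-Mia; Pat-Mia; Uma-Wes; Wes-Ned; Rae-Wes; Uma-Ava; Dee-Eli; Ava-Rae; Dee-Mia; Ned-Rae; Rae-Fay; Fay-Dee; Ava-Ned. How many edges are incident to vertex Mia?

5

Neighbors of Mia: Dee, Ola, Pat, Rae, Wes.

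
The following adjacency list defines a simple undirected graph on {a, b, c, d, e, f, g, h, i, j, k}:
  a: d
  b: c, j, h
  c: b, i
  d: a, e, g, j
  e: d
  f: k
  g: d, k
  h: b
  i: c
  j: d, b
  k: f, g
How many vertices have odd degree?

6

Degrees: a:1, b:3, c:2, d:4, e:1, f:1, g:2, h:1, i:1, j:2, k:2
Odd-degree vertices: a, b, e, f, h, i.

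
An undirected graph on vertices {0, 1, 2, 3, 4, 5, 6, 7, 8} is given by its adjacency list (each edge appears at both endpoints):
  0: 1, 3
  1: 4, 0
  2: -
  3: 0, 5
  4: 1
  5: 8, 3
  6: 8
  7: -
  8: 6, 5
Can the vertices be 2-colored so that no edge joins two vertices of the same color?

Yes

Partition the vertices as {1, 2, 3, 7, 8} vs {0, 4, 5, 6}. Each listed edge has one endpoint in each part, so the graph is bipartite.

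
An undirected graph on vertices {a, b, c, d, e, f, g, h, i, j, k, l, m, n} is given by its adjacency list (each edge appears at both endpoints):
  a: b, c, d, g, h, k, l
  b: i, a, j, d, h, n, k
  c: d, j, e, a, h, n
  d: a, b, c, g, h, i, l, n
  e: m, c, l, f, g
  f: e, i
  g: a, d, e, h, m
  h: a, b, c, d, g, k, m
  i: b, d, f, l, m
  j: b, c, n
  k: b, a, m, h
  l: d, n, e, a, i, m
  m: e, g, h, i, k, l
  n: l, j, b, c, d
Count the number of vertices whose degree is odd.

Degrees: a:7, b:7, c:6, d:8, e:5, f:2, g:5, h:7, i:5, j:3, k:4, l:6, m:6, n:5
Odd-degree vertices: a, b, e, g, h, i, j, n.

8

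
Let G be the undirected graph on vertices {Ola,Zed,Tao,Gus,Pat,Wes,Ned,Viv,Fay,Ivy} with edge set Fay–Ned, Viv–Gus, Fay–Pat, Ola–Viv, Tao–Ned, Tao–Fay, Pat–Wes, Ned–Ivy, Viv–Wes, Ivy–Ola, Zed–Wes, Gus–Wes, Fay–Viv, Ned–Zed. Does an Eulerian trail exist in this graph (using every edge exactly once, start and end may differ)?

Degrees: Ola:2, Zed:2, Tao:2, Gus:2, Pat:2, Wes:4, Ned:4, Viv:4, Fay:4, Ivy:2
Odd-degree vertices: none (0 total).
The non-isolated vertices are connected and exactly 0 have odd degree, so an Eulerian trail exists.

Yes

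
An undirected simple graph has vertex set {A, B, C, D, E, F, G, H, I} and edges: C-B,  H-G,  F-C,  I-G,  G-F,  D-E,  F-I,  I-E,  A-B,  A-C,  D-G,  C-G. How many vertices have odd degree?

Degrees: A:2, B:2, C:4, D:2, E:2, F:3, G:5, H:1, I:3
Odd-degree vertices: F, G, H, I.

4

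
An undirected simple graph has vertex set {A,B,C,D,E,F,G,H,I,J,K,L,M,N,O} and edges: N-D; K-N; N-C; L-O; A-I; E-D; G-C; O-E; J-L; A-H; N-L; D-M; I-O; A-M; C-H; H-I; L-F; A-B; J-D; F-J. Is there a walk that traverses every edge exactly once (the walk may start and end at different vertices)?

No

Degrees: A:4, B:1, C:3, D:4, E:2, F:2, G:1, H:3, I:3, J:3, K:1, L:4, M:2, N:4, O:3
Odd-degree vertices: B, C, G, H, I, J, K, O (8 total).
An Eulerian trail requires 0 or 2 odd-degree vertices; here there are 8.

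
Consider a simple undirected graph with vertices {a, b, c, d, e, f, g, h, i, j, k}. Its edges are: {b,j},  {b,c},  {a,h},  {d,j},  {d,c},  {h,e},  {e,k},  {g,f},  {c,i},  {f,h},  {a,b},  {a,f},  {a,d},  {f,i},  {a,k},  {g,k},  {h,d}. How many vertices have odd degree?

4

Degrees: a:5, b:3, c:3, d:4, e:2, f:4, g:2, h:4, i:2, j:2, k:3
Odd-degree vertices: a, b, c, k.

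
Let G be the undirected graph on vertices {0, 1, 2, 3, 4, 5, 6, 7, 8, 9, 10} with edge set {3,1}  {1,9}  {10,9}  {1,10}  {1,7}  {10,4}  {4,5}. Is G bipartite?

No

9-1-10-9 is an odd cycle (length 3), and a bipartite graph can contain only even cycles.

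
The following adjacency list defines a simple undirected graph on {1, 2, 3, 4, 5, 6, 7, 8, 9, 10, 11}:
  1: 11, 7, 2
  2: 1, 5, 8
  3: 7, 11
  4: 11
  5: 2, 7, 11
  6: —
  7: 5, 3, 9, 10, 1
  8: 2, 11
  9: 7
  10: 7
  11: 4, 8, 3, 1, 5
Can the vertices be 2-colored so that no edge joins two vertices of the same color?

Yes

Partition the vertices as {2, 6, 7, 11} vs {1, 3, 4, 5, 8, 9, 10}. Each listed edge has one endpoint in each part, so the graph is bipartite.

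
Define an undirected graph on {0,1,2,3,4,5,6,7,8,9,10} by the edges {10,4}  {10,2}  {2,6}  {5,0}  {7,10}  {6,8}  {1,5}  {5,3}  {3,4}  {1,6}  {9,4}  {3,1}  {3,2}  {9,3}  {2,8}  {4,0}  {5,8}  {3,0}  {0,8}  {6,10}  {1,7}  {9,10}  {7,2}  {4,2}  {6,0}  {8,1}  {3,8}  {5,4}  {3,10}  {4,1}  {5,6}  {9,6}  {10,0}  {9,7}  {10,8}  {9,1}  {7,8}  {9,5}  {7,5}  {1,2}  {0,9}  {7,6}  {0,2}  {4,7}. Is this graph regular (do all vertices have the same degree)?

Yes

Degrees: 0:8, 1:8, 2:8, 3:8, 4:8, 5:8, 6:8, 7:8, 8:8, 9:8, 10:8
Every vertex has degree 8, so the graph is 8-regular.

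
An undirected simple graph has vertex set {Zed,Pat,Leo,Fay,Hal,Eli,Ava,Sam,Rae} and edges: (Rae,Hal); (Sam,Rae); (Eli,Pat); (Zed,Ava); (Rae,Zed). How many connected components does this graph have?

Component: {Leo}
Component: {Fay}
Component: {Pat, Eli}
Component: {Zed, Hal, Ava, Sam, Rae}

4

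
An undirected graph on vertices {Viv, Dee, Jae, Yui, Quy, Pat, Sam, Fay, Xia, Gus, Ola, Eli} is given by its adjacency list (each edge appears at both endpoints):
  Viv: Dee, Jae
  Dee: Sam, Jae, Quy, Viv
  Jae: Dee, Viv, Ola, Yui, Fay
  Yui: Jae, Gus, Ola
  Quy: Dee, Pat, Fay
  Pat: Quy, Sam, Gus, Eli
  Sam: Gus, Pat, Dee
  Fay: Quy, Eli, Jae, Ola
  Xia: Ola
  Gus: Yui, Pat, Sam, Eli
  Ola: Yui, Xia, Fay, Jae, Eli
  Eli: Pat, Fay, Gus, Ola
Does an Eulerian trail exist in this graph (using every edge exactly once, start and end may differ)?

Degrees: Viv:2, Dee:4, Jae:5, Yui:3, Quy:3, Pat:4, Sam:3, Fay:4, Xia:1, Gus:4, Ola:5, Eli:4
Odd-degree vertices: Jae, Yui, Quy, Sam, Xia, Ola (6 total).
An Eulerian trail requires 0 or 2 odd-degree vertices; here there are 6.

No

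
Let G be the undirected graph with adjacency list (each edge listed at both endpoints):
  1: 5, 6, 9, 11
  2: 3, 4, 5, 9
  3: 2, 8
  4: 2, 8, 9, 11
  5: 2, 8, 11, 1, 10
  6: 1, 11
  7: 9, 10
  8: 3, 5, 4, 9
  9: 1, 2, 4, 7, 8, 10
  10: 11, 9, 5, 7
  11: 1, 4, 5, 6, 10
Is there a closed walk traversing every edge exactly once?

No

Degrees: 1:4, 2:4, 3:2, 4:4, 5:5, 6:2, 7:2, 8:4, 9:6, 10:4, 11:5
5, 11 have odd degree; an Eulerian circuit needs every degree to be even, so none exists.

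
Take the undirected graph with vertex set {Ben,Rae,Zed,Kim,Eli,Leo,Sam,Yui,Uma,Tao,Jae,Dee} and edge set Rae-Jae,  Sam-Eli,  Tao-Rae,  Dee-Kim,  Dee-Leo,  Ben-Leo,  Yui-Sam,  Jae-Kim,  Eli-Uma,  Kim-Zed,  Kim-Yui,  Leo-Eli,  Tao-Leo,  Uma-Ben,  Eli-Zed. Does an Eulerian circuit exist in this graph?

Yes

Degrees: Ben:2, Rae:2, Zed:2, Kim:4, Eli:4, Leo:4, Sam:2, Yui:2, Uma:2, Tao:2, Jae:2, Dee:2
All degrees are even and the non-isolated vertices are connected — an Eulerian circuit exists.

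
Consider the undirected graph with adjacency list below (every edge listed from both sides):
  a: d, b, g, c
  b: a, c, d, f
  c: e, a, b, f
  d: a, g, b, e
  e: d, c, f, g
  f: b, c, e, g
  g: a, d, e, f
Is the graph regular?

Degrees: a:4, b:4, c:4, d:4, e:4, f:4, g:4
Every vertex has degree 4, so the graph is 4-regular.

Yes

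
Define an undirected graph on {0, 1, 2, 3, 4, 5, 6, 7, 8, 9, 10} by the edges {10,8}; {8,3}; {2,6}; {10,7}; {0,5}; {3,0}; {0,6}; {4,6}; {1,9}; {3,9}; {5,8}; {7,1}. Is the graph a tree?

The graph has 11 vertices and 12 edges.
Connected but with 12 > 10 edges, so it has a cycle and is not a tree.

No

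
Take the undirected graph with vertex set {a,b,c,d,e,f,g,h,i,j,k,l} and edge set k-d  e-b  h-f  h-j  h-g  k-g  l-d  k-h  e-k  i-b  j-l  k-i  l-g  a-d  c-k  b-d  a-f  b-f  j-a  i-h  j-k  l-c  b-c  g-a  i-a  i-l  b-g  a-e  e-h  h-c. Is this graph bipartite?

No

k-h-c-k is an odd cycle (length 3), and a bipartite graph can contain only even cycles.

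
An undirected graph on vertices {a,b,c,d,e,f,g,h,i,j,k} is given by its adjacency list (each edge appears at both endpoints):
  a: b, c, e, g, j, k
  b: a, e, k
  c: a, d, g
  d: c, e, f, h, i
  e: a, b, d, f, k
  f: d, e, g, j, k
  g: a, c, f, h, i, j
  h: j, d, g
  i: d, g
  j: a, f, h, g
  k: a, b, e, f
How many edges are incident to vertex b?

3

Neighbors of b: a, e, k.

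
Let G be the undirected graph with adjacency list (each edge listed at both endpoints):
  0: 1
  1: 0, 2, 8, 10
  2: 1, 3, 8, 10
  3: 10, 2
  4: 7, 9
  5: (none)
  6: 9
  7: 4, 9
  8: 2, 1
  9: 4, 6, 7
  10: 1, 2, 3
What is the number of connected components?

Component: {5}
Component: {4, 6, 7, 9}
Component: {0, 1, 2, 3, 8, 10}

3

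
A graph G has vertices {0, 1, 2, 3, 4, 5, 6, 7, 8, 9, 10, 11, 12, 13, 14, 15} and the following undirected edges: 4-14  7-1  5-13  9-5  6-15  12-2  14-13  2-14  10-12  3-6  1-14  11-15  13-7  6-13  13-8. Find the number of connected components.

2

Component: {0}
Component: {1, 2, 3, 4, 5, 6, 7, 8, 9, 10, 11, 12, 13, 14, 15}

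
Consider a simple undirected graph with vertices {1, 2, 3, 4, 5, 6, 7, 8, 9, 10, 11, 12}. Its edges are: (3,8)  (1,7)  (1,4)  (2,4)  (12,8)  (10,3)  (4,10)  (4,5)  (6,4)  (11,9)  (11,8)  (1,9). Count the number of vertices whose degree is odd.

Degrees: 1:3, 2:1, 3:2, 4:5, 5:1, 6:1, 7:1, 8:3, 9:2, 10:2, 11:2, 12:1
Odd-degree vertices: 1, 2, 4, 5, 6, 7, 8, 12.

8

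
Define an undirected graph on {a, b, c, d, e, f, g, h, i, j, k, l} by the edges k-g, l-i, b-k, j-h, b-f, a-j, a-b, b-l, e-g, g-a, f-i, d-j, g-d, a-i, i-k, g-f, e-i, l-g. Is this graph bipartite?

Color {b, c, g, i, j} black and {a, d, e, f, h, k, l} white. No edge joins two same-colored vertices, so the graph is bipartite.

Yes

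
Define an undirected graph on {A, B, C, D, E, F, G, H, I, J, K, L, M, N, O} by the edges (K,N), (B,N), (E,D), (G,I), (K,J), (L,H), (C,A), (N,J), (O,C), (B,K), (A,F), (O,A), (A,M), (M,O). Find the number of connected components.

5

Component: {D, E}
Component: {G, I}
Component: {H, L}
Component: {B, J, K, N}
Component: {A, C, F, M, O}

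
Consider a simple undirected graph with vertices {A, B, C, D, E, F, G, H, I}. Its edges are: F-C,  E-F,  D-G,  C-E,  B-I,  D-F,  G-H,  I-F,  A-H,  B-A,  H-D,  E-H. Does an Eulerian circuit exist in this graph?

No

Degrees: A:2, B:2, C:2, D:3, E:3, F:4, G:2, H:4, I:2
Vertices with odd degree: D, E. An Eulerian circuit requires all degrees even.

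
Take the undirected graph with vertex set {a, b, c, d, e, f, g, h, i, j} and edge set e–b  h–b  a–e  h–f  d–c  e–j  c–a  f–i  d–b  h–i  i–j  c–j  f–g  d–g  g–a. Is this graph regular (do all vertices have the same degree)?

Degrees: a:3, b:3, c:3, d:3, e:3, f:3, g:3, h:3, i:3, j:3
All degrees equal 3; the graph is regular.

Yes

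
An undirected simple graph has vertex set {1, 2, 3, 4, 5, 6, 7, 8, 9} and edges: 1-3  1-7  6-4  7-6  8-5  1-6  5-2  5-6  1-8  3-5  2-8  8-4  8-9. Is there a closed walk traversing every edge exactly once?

Degrees: 1:4, 2:2, 3:2, 4:2, 5:4, 6:4, 7:2, 8:5, 9:1
Vertices with odd degree: 8, 9. An Eulerian circuit requires all degrees even.

No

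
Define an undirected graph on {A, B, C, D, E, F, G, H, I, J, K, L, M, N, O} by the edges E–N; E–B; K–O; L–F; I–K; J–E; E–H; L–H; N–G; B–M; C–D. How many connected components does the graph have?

Component: {A}
Component: {C, D}
Component: {I, K, O}
Component: {B, E, F, G, H, J, L, M, N}

4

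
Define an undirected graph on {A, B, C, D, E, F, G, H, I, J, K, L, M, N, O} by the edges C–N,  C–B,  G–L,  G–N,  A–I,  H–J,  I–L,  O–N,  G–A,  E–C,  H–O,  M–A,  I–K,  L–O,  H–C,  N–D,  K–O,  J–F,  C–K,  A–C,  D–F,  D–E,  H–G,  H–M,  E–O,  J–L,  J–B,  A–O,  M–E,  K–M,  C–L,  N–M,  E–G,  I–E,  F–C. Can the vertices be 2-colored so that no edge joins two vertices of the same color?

Yes

Color {C, D, G, I, J, M, O} black and {A, B, E, F, H, K, L, N} white. No edge joins two same-colored vertices, so the graph is bipartite.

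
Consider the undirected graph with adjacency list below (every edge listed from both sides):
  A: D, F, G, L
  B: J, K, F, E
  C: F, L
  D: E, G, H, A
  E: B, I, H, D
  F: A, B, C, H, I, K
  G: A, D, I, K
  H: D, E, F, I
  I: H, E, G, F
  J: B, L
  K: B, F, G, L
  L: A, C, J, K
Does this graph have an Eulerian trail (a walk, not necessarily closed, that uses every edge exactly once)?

Degrees: A:4, B:4, C:2, D:4, E:4, F:6, G:4, H:4, I:4, J:2, K:4, L:4
Odd-degree vertices: none (0 total).
With 0 odd-degree vertices and all edges in one connected piece, an Eulerian trail exists.

Yes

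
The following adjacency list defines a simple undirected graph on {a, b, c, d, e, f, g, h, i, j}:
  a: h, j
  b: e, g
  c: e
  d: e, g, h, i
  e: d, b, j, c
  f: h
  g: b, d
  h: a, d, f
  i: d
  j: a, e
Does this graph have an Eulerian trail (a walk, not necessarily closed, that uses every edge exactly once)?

Degrees: a:2, b:2, c:1, d:4, e:4, f:1, g:2, h:3, i:1, j:2
Odd-degree vertices: c, f, h, i (4 total).
With 4 odd-degree vertices (more than two), no single trail can use every edge.

No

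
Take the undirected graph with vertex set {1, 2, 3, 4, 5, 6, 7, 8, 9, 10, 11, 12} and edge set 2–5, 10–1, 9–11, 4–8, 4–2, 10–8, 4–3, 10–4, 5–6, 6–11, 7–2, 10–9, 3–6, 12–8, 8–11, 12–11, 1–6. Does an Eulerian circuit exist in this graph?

No

Degrees: 1:2, 2:3, 3:2, 4:4, 5:2, 6:4, 7:1, 8:4, 9:2, 10:4, 11:4, 12:2
Vertices with odd degree: 2, 7. An Eulerian circuit requires all degrees even.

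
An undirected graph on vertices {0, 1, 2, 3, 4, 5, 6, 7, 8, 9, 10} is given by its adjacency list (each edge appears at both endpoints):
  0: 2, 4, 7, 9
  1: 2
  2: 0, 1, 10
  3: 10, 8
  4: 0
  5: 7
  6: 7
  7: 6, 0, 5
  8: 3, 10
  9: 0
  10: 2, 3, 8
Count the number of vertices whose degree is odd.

8

Degrees: 0:4, 1:1, 2:3, 3:2, 4:1, 5:1, 6:1, 7:3, 8:2, 9:1, 10:3
Odd-degree vertices: 1, 2, 4, 5, 6, 7, 9, 10.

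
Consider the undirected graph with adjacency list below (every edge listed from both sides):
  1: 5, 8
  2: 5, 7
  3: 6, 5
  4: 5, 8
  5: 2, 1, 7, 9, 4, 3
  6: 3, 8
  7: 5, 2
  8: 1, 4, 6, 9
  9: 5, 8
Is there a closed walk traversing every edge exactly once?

Degrees: 1:2, 2:2, 3:2, 4:2, 5:6, 6:2, 7:2, 8:4, 9:2
All degrees are even and the non-isolated vertices are connected — an Eulerian circuit exists.

Yes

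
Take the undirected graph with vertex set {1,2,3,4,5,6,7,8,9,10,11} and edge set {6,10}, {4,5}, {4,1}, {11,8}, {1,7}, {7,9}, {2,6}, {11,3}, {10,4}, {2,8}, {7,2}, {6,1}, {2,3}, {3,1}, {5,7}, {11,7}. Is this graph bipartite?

Yes

Color {3, 4, 6, 7, 8} black and {1, 2, 5, 9, 10, 11} white. No edge joins two same-colored vertices, so the graph is bipartite.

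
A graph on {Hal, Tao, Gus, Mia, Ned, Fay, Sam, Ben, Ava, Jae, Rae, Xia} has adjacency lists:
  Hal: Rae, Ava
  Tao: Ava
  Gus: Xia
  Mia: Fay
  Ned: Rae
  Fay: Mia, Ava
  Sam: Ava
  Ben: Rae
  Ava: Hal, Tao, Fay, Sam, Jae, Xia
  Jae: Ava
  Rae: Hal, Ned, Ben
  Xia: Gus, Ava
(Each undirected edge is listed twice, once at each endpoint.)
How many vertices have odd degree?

8

Degrees: Hal:2, Tao:1, Gus:1, Mia:1, Ned:1, Fay:2, Sam:1, Ben:1, Ava:6, Jae:1, Rae:3, Xia:2
Odd-degree vertices: Tao, Gus, Mia, Ned, Sam, Ben, Jae, Rae.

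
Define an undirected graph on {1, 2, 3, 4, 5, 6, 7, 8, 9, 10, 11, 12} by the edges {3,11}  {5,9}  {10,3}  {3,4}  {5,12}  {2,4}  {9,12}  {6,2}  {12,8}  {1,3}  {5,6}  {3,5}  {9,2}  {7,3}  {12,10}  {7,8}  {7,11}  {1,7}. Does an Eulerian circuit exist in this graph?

Degrees: 1:2, 2:3, 3:6, 4:2, 5:4, 6:2, 7:4, 8:2, 9:3, 10:2, 11:2, 12:4
Vertices with odd degree: 2, 9. An Eulerian circuit requires all degrees even.

No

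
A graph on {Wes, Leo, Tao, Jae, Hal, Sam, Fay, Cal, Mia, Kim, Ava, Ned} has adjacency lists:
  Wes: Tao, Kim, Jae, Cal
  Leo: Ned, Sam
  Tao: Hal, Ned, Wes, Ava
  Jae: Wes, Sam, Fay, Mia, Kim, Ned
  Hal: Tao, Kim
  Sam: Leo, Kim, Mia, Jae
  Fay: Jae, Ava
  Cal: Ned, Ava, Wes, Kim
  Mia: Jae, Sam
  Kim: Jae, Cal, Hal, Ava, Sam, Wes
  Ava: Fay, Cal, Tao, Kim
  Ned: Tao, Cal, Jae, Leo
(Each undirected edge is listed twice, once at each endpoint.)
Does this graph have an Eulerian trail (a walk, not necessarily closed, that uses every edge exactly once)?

Degrees: Wes:4, Leo:2, Tao:4, Jae:6, Hal:2, Sam:4, Fay:2, Cal:4, Mia:2, Kim:6, Ava:4, Ned:4
Odd-degree vertices: none (0 total).
The non-isolated vertices are connected and exactly 0 have odd degree, so an Eulerian trail exists.

Yes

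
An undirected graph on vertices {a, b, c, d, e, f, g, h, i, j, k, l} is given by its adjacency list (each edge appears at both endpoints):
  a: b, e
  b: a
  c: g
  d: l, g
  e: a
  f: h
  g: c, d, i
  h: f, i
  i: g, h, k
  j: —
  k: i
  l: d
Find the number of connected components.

3

Component: {j}
Component: {a, b, e}
Component: {c, d, f, g, h, i, k, l}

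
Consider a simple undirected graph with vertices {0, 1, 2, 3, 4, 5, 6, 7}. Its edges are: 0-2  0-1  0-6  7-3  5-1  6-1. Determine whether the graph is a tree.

No

The graph has 8 vertices and 6 edges.
It splits into 3 components, so it cannot be a tree.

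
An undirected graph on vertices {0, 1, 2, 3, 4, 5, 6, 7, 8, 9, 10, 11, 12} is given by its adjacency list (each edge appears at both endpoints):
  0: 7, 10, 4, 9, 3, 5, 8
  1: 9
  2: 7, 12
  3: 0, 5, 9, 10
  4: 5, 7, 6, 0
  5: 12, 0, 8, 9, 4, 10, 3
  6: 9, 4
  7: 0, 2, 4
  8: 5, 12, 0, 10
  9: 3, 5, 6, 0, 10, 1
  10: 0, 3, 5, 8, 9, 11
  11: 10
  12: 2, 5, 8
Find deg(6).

Neighbors of 6: 4, 9.

2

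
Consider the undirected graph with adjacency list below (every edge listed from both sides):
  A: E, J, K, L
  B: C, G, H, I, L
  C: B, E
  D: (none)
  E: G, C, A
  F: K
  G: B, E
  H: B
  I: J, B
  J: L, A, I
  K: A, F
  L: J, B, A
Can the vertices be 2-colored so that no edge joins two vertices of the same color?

No

J-A-L-J is an odd cycle (length 3), and a bipartite graph can contain only even cycles.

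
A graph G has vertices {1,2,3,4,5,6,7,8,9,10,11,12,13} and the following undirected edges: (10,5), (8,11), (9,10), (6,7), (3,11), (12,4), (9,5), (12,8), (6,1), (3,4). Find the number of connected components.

Component: {2}
Component: {13}
Component: {1, 6, 7}
Component: {5, 9, 10}
Component: {3, 4, 8, 11, 12}

5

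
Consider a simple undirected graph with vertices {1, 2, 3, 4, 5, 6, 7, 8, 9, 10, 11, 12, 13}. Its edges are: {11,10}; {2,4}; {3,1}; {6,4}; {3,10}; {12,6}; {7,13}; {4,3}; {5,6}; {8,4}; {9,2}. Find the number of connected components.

2

Component: {7, 13}
Component: {1, 2, 3, 4, 5, 6, 8, 9, 10, 11, 12}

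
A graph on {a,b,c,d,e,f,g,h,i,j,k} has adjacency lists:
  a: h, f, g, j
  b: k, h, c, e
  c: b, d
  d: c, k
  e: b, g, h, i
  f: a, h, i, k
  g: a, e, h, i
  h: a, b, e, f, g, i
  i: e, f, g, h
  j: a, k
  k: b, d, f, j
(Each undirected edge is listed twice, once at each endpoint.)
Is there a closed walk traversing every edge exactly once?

Yes

Degrees: a:4, b:4, c:2, d:2, e:4, f:4, g:4, h:6, i:4, j:2, k:4
All degrees are even and the non-isolated vertices are connected — an Eulerian circuit exists.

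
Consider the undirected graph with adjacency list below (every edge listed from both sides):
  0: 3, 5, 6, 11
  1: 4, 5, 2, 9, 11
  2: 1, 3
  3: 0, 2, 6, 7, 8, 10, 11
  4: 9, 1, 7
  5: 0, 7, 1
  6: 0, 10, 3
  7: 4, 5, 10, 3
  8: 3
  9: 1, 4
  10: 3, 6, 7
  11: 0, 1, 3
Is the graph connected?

Yes

Starting from 0 and exploring outward reaches every vertex (0, 3, 11, 6, 5, 7, 10, 8, 2, 1, 4, 9); the graph is connected.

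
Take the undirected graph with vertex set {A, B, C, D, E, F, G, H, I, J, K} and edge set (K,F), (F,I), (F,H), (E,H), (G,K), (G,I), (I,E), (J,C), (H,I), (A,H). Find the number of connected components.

4

Component: {B}
Component: {D}
Component: {C, J}
Component: {A, E, F, G, H, I, K}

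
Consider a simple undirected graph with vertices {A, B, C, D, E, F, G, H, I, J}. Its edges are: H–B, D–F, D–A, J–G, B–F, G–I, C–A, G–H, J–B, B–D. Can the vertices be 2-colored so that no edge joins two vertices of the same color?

The cycle F-D-B-F has length 3, which is odd, so the graph is not bipartite.

No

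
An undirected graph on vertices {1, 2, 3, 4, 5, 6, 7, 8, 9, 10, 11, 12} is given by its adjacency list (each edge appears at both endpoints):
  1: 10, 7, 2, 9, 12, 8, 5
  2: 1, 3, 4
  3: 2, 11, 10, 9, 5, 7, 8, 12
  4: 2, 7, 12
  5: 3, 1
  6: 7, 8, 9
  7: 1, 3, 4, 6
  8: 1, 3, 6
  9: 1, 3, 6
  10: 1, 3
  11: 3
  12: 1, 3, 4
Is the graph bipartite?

Yes

Partition the vertices as {2, 5, 7, 8, 9, 10, 11, 12} vs {1, 3, 4, 6}. Each listed edge has one endpoint in each part, so the graph is bipartite.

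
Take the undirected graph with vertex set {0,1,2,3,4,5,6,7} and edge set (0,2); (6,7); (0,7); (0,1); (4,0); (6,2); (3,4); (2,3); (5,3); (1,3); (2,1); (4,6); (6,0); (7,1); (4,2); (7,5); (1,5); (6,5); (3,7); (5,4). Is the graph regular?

Yes

Degrees: 0:5, 1:5, 2:5, 3:5, 4:5, 5:5, 6:5, 7:5
All degrees equal 5; the graph is regular.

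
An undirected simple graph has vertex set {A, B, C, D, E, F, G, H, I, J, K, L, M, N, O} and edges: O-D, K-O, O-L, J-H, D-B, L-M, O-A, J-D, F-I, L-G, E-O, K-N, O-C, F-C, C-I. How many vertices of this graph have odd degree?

Degrees: A:1, B:1, C:3, D:3, E:1, F:2, G:1, H:1, I:2, J:2, K:2, L:3, M:1, N:1, O:6
Odd-degree vertices: A, B, C, D, E, G, H, L, M, N.

10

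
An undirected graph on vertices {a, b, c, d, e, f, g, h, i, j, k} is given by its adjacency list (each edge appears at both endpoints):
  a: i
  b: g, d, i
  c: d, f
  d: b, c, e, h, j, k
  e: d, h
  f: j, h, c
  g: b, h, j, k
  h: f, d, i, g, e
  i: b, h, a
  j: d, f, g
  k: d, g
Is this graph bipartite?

The cycle e-h-d-e has length 3, which is odd, so the graph is not bipartite.

No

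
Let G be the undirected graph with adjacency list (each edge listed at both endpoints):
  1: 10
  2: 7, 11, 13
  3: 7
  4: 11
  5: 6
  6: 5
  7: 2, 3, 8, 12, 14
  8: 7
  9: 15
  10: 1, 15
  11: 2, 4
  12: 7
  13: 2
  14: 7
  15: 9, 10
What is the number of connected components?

3

Component: {5, 6}
Component: {1, 9, 10, 15}
Component: {2, 3, 4, 7, 8, 11, 12, 13, 14}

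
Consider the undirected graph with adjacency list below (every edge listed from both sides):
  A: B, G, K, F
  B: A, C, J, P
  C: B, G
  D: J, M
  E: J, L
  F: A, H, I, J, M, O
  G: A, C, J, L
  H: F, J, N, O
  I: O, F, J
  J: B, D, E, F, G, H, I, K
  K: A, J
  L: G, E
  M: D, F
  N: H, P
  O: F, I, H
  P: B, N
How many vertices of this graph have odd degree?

2

Degrees: A:4, B:4, C:2, D:2, E:2, F:6, G:4, H:4, I:3, J:8, K:2, L:2, M:2, N:2, O:3, P:2
Odd-degree vertices: I, O.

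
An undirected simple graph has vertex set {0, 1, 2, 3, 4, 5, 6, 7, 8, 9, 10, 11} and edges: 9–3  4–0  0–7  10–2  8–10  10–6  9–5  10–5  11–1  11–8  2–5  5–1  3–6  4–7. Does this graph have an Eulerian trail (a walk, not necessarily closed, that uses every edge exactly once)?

Degrees: 0:2, 1:2, 2:2, 3:2, 4:2, 5:4, 6:2, 7:2, 8:2, 9:2, 10:4, 11:2
Odd-degree vertices: none (0 total).
The edges lie in more than one component, so no single trail can cover them all.

No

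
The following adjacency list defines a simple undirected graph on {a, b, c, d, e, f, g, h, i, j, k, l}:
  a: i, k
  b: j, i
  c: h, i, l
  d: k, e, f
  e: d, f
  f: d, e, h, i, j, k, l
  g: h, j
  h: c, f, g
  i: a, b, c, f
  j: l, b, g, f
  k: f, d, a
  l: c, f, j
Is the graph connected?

Yes

A breadth-first search from a visits a, k, i, f, d, c, b, e, j, h, l, g — all 12 vertices — so the graph is connected.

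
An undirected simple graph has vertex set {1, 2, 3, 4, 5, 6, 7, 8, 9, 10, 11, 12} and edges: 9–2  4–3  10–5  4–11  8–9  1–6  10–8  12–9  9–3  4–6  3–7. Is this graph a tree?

The graph has 12 vertices and 11 edges.
It is connected with exactly 11 edges, hence acyclic — it is a tree.

Yes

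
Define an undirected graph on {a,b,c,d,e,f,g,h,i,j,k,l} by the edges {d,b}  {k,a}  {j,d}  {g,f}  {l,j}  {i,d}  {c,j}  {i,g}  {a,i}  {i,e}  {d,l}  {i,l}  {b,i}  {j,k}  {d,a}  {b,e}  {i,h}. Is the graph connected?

Yes

A breadth-first search from a visits a, k, i, d, j, l, g, h, b, e, c, f — all 12 vertices — so the graph is connected.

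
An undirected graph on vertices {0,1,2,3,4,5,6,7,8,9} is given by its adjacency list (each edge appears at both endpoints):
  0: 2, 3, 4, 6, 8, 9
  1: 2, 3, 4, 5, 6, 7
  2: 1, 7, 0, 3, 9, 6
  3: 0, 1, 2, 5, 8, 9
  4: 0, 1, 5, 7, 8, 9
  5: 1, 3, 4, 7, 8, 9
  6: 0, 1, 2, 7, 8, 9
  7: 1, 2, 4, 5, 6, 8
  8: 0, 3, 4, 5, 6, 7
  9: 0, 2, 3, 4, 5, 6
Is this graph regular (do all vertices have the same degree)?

Degrees: 0:6, 1:6, 2:6, 3:6, 4:6, 5:6, 6:6, 7:6, 8:6, 9:6
All degrees equal 6; the graph is regular.

Yes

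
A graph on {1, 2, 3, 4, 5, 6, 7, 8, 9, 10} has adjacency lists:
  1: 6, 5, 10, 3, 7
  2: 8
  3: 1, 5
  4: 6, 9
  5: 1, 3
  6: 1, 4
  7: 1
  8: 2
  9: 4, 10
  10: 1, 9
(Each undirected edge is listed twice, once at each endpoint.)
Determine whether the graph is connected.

Component: {2, 8}
Component: {1, 3, 4, 5, 6, 7, 9, 10}
No edge joins these 2 groups, so the graph is disconnected.

No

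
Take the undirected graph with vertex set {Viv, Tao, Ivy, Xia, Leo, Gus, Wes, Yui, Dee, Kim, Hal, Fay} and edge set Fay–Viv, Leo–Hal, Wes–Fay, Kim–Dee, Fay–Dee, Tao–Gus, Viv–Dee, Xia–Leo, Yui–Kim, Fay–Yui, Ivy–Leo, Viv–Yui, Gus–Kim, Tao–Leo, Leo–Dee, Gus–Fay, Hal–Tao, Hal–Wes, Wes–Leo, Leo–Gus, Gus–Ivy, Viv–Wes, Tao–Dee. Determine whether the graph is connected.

Yes

Starting from Viv and exploring outward reaches every vertex (Viv, Wes, Yui, Fay, Dee, Leo, Hal, Kim, Gus, Tao, Xia, Ivy); the graph is connected.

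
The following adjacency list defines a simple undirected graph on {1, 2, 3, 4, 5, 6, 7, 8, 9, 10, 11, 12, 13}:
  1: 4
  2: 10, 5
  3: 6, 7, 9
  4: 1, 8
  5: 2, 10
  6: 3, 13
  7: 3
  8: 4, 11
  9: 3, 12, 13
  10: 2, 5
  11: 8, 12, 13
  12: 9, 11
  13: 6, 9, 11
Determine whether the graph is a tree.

|V| = 13, |E| = 14.
It splits into 2 components, so it cannot be a tree.

No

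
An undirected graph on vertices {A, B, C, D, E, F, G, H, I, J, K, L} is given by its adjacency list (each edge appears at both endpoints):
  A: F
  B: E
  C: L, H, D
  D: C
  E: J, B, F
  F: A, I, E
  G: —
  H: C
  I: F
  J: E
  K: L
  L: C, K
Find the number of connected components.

Component: {G}
Component: {C, D, H, K, L}
Component: {A, B, E, F, I, J}

3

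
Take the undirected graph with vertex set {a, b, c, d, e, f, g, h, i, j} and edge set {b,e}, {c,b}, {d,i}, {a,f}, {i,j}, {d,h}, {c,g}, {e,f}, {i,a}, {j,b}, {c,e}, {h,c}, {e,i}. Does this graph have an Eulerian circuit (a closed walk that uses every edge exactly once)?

Degrees: a:2, b:3, c:4, d:2, e:4, f:2, g:1, h:2, i:4, j:2
b, g have odd degree; an Eulerian circuit needs every degree to be even, so none exists.

No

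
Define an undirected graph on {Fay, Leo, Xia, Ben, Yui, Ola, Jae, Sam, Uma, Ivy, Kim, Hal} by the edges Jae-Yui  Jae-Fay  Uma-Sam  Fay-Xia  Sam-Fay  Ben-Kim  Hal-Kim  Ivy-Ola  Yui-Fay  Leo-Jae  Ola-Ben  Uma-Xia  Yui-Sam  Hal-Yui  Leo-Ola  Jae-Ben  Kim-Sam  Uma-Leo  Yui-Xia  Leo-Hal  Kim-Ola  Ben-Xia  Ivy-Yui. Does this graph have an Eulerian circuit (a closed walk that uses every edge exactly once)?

No

Degrees: Fay:4, Leo:4, Xia:4, Ben:4, Yui:6, Ola:4, Jae:4, Sam:4, Uma:3, Ivy:2, Kim:4, Hal:3
Uma, Hal have odd degree; an Eulerian circuit needs every degree to be even, so none exists.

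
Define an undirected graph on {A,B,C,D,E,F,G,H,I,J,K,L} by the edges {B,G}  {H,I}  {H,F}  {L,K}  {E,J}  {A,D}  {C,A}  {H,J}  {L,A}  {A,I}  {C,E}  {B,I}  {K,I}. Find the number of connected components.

1

Component: {A, B, C, D, E, F, G, H, I, J, K, L}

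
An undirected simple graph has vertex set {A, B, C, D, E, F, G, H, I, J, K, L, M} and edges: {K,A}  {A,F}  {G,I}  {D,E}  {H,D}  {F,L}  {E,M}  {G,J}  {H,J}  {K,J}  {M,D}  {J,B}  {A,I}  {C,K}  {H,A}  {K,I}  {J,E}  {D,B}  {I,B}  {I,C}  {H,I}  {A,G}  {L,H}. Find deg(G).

3

Neighbors of G: A, I, J.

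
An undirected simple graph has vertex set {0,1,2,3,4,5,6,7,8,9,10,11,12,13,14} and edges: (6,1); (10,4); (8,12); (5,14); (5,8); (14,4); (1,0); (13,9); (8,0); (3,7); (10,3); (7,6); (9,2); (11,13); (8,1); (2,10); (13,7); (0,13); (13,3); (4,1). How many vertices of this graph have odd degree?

Degrees: 0:3, 1:4, 2:2, 3:3, 4:3, 5:2, 6:2, 7:3, 8:4, 9:2, 10:3, 11:1, 12:1, 13:5, 14:2
Odd-degree vertices: 0, 3, 4, 7, 10, 11, 12, 13.

8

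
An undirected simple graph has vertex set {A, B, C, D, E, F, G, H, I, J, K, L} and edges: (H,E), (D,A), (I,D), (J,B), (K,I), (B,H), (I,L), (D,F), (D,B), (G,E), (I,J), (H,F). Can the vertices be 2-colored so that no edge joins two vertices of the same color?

Color {C, D, G, H, J, K, L} black and {A, B, E, F, I} white. No edge joins two same-colored vertices, so the graph is bipartite.

Yes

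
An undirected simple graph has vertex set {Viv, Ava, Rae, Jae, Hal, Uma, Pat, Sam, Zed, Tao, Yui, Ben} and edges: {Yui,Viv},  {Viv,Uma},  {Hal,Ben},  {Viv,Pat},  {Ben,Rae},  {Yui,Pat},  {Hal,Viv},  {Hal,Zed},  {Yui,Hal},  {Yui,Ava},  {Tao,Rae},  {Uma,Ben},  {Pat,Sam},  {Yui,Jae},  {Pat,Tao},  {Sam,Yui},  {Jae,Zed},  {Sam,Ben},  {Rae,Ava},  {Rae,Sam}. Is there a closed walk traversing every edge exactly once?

Yes

Degrees: Viv:4, Ava:2, Rae:4, Jae:2, Hal:4, Uma:2, Pat:4, Sam:4, Zed:2, Tao:2, Yui:6, Ben:4
Every vertex has even degree and the edges form a single connected piece, so an Eulerian circuit exists.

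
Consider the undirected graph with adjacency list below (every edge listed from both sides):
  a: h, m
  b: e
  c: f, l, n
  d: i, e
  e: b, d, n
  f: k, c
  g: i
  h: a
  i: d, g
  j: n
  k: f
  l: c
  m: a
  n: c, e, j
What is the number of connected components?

Component: {a, h, m}
Component: {b, c, d, e, f, g, i, j, k, l, n}

2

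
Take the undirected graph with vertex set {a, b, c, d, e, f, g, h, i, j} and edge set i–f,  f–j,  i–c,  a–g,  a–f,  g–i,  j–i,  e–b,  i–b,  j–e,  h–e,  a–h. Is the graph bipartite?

No

i-f-j-i is an odd cycle (length 3), and a bipartite graph can contain only even cycles.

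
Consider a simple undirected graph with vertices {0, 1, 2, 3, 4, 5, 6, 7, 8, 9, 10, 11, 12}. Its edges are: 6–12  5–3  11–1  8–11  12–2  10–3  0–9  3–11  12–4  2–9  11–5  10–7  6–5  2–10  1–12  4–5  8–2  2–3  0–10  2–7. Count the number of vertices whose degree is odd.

Degrees: 0:2, 1:2, 2:6, 3:4, 4:2, 5:4, 6:2, 7:2, 8:2, 9:2, 10:4, 11:4, 12:4
Odd-degree vertices: none.

0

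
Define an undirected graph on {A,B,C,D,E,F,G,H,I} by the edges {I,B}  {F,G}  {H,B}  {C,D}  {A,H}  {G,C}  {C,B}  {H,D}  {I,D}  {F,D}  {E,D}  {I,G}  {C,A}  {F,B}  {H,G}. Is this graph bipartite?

Yes

Partition the vertices as {C, E, F, H, I} vs {A, B, D, G}. Each listed edge has one endpoint in each part, so the graph is bipartite.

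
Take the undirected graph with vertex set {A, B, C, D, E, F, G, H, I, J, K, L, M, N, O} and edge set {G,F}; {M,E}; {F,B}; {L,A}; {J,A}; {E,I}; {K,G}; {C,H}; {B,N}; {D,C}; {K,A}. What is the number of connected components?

4

Component: {O}
Component: {C, D, H}
Component: {E, I, M}
Component: {A, B, F, G, J, K, L, N}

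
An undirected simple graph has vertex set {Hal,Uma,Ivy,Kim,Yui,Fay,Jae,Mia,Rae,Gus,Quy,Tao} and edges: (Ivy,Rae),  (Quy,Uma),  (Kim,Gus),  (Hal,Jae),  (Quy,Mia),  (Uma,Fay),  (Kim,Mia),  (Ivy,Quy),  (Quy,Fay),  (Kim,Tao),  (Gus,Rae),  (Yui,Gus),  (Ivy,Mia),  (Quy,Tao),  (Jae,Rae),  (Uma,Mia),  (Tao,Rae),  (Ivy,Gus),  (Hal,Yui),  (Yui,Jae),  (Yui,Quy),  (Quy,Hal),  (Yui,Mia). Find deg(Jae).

Neighbors of Jae: Hal, Yui, Rae.

3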